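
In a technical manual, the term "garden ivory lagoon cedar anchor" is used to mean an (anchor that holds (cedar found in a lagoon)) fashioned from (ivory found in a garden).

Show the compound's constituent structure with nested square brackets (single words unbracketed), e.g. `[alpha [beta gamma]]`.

[[garden ivory] [[lagoon cedar] anchor]]

Whole compound: head "anchor" (specifically "lagoon cedar anchor"), modifier "garden ivory".
Inside "garden ivory": head "ivory", modifier "garden".
Inside "lagoon cedar anchor": head "anchor", modifier "lagoon cedar".
Inside "lagoon cedar": head "cedar", modifier "lagoon".
Assembled: [[garden ivory] [[lagoon cedar] anchor]].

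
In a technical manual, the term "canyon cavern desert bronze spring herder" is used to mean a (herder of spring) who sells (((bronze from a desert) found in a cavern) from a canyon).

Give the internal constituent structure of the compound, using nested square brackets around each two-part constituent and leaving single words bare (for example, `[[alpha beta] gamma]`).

[[canyon [cavern [desert bronze]]] [spring herder]]

Overall it is a kind of herder (specifically "spring herder"); the modifier is "canyon cavern desert bronze".
"canyon cavern desert bronze" → head "bronze" (specifically "cavern desert bronze"), modifier "canyon".
"cavern desert bronze" → head "bronze" (specifically "desert bronze"), modifier "cavern".
"desert bronze" → head "bronze", modifier "desert".
"spring herder" → head "herder", modifier "spring".
Putting it together: [[canyon [cavern [desert bronze]]] [spring herder]].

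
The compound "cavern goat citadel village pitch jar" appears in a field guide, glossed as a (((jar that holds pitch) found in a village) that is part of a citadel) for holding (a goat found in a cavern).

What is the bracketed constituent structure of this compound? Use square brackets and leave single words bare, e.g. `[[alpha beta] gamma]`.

[[cavern goat] [citadel [village [pitch jar]]]]

At the top level: head "jar" (specifically "citadel village pitch jar"); modifier "cavern goat".
Within "cavern goat", the head is "goat" and the modifier is "cavern".
Within "citadel village pitch jar", the head is "jar" (specifically "village pitch jar") and the modifier is "citadel".
Within "village pitch jar", the head is "jar" (specifically "pitch jar") and the modifier is "village".
Within "pitch jar", the head is "jar" and the modifier is "pitch".
Putting it together: [[cavern goat] [citadel [village [pitch jar]]]].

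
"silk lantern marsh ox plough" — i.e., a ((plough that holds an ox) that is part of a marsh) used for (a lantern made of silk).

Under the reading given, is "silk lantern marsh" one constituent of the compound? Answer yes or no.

no

The top-level split is [silk lantern] [marsh ox plough]; the full structure is [[silk lantern] [marsh [ox plough]]].
"silk lantern marsh" straddles a constituent boundary, so it is not a single unit.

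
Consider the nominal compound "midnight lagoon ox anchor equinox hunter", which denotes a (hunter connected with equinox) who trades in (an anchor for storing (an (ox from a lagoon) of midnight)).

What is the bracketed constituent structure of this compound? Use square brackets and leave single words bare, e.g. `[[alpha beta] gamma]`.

[[[midnight [lagoon ox]] anchor] [equinox hunter]]

The outermost head in the paraphrase is "hunter" (specifically "equinox hunter"), modified by "midnight lagoon ox anchor".
Within "midnight lagoon ox anchor", the head is "anchor" and the modifier is "midnight lagoon ox".
Within "midnight lagoon ox", the head is "ox" (specifically "lagoon ox") and the modifier is "midnight".
Within "lagoon ox", the head is "ox" and the modifier is "lagoon".
Within "equinox hunter", the head is "hunter" and the modifier is "equinox".
So the structure is [[[midnight [lagoon ox]] anchor] [equinox hunter]].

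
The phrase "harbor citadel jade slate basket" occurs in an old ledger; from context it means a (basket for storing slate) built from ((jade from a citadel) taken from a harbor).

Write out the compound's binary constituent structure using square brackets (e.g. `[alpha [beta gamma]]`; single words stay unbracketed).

Whole compound: head "basket" (specifically "slate basket"), modifier "harbor citadel jade".
"harbor citadel jade" → head "jade" (specifically "citadel jade"), modifier "harbor".
"citadel jade" → head "jade", modifier "citadel".
"slate basket" → head "basket", modifier "slate".
Putting it together: [[harbor [citadel jade]] [slate basket]].

[[harbor [citadel jade]] [slate basket]]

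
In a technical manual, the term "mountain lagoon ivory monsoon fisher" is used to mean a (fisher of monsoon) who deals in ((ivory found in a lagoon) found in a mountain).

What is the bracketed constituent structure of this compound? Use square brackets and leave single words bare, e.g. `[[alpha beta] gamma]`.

Overall it is a kind of fisher (specifically "monsoon fisher"); the modifier is "mountain lagoon ivory".
Within "mountain lagoon ivory", the head is "ivory" (specifically "lagoon ivory") and the modifier is "mountain".
Within "lagoon ivory", the head is "ivory" and the modifier is "lagoon".
Within "monsoon fisher", the head is "fisher" and the modifier is "monsoon".
So the structure is [[mountain [lagoon ivory]] [monsoon fisher]].

[[mountain [lagoon ivory]] [monsoon fisher]]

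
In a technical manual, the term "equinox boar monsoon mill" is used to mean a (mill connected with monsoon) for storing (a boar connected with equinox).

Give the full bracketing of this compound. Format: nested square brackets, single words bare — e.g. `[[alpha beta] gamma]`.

Whole compound: head "mill" (specifically "monsoon mill"), modifier "equinox boar".
Inside "equinox boar": head "boar", modifier "equinox".
Inside "monsoon mill": head "mill", modifier "monsoon".
Putting it together: [[equinox boar] [monsoon mill]].

[[equinox boar] [monsoon mill]]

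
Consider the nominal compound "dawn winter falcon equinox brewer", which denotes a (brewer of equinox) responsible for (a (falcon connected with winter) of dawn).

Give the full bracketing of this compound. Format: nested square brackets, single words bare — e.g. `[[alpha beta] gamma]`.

[[dawn [winter falcon]] [equinox brewer]]

Whole compound: head "brewer" (specifically "equinox brewer"), modifier "dawn winter falcon".
"dawn winter falcon" → head "falcon" (specifically "winter falcon"), modifier "dawn".
"winter falcon" → head "falcon", modifier "winter".
"equinox brewer" → head "brewer", modifier "equinox".
So the structure is [[dawn [winter falcon]] [equinox brewer]].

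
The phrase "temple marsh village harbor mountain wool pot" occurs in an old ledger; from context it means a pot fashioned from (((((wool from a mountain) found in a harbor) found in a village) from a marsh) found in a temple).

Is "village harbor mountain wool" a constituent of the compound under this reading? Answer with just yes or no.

The paraphrase groups the words so that "village harbor mountain wool" is one unit: it corresponds to a single parenthesized sub-phrase.
The full structure is [[temple [marsh [village [harbor [mountain wool]]]]] pot], in which [village harbor mountain wool] is a constituent.

yes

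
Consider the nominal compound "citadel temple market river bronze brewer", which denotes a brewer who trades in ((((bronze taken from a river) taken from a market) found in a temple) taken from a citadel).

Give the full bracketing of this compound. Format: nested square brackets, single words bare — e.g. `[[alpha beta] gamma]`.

Overall it is a kind of brewer; the modifier is "citadel temple market river bronze".
Inside "citadel temple market river bronze": head "bronze" (specifically "temple market river bronze"), modifier "citadel".
Inside "temple market river bronze": head "bronze" (specifically "market river bronze"), modifier "temple".
Inside "market river bronze": head "bronze" (specifically "river bronze"), modifier "market".
Inside "river bronze": head "bronze", modifier "river".
So the structure is [[citadel [temple [market [river bronze]]]] brewer].

[[citadel [temple [market [river bronze]]]] brewer]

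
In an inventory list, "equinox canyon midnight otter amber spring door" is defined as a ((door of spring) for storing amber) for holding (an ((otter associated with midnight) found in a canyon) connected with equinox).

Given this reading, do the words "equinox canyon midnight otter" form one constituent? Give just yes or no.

The paraphrase groups the words so that "equinox canyon midnight otter" is one unit: it corresponds to a single parenthesized sub-phrase.
The full structure is [[equinox [canyon [midnight otter]]] [amber [spring door]]], in which [equinox canyon midnight otter] is a constituent.

yes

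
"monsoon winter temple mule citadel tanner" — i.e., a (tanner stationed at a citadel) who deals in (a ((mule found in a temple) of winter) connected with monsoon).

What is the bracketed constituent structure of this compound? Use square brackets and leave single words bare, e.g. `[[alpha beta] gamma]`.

[[monsoon [winter [temple mule]]] [citadel tanner]]

At the top level: head "tanner" (specifically "citadel tanner"); modifier "monsoon winter temple mule".
"monsoon winter temple mule" → head "mule" (specifically "winter temple mule"), modifier "monsoon".
"winter temple mule" → head "mule" (specifically "temple mule"), modifier "winter".
"temple mule" → head "mule", modifier "temple".
"citadel tanner" → head "tanner", modifier "citadel".
So the structure is [[monsoon [winter [temple mule]]] [citadel tanner]].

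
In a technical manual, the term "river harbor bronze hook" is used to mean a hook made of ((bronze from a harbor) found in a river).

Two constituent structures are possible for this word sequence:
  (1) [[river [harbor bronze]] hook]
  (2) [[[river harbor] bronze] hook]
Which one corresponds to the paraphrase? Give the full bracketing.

The paraphrase's head is the "hook" part ("hook"); its modifier is "river harbor bronze".
That top-level split, carried through the inner groups, gives [[river [harbor bronze]] hook].

[[river [harbor bronze]] hook]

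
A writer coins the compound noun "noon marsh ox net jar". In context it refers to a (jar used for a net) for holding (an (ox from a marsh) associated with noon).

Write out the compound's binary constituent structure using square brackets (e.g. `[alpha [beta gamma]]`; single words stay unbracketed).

Whole compound: head "jar" (specifically "net jar"), modifier "noon marsh ox".
Within "noon marsh ox", the head is "ox" (specifically "marsh ox") and the modifier is "noon".
Within "marsh ox", the head is "ox" and the modifier is "marsh".
Within "net jar", the head is "jar" and the modifier is "net".
So the structure is [[noon [marsh ox]] [net jar]].

[[noon [marsh ox]] [net jar]]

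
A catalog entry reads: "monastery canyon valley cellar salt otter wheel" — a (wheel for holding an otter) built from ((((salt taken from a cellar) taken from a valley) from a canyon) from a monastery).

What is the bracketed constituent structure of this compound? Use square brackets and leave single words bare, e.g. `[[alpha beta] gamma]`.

[[monastery [canyon [valley [cellar salt]]]] [otter wheel]]

Overall it is a kind of wheel (specifically "otter wheel"); the modifier is "monastery canyon valley cellar salt".
Within "monastery canyon valley cellar salt", the head is "salt" (specifically "canyon valley cellar salt") and the modifier is "monastery".
Within "canyon valley cellar salt", the head is "salt" (specifically "valley cellar salt") and the modifier is "canyon".
Within "valley cellar salt", the head is "salt" (specifically "cellar salt") and the modifier is "valley".
Within "cellar salt", the head is "salt" and the modifier is "cellar".
Within "otter wheel", the head is "wheel" and the modifier is "otter".
So the structure is [[monastery [canyon [valley [cellar salt]]]] [otter wheel]].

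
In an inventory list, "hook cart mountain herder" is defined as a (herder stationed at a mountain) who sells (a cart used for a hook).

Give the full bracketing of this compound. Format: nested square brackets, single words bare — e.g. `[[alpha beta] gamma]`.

Overall it is a kind of herder (specifically "mountain herder"); the modifier is "hook cart".
Within "hook cart", the head is "cart" and the modifier is "hook".
Within "mountain herder", the head is "herder" and the modifier is "mountain".
Assembled: [[hook cart] [mountain herder]].

[[hook cart] [mountain herder]]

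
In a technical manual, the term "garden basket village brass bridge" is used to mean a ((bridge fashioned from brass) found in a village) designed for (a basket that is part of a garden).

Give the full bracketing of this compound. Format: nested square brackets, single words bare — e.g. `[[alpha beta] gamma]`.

Whole compound: head "bridge" (specifically "village brass bridge"), modifier "garden basket".
Inside "garden basket": head "basket", modifier "garden".
Inside "village brass bridge": head "bridge" (specifically "brass bridge"), modifier "village".
Inside "brass bridge": head "bridge", modifier "brass".
Putting it together: [[garden basket] [village [brass bridge]]].

[[garden basket] [village [brass bridge]]]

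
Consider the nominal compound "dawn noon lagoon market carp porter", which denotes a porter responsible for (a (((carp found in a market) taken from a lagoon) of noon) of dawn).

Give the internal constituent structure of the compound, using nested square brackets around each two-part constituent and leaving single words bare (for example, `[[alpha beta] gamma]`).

[[dawn [noon [lagoon [market carp]]]] porter]

At the top level: head "porter"; modifier "dawn noon lagoon market carp".
Inside "dawn noon lagoon market carp": head "carp" (specifically "noon lagoon market carp"), modifier "dawn".
Inside "noon lagoon market carp": head "carp" (specifically "lagoon market carp"), modifier "noon".
Inside "lagoon market carp": head "carp" (specifically "market carp"), modifier "lagoon".
Inside "market carp": head "carp", modifier "market".
So the structure is [[dawn [noon [lagoon [market carp]]]] porter].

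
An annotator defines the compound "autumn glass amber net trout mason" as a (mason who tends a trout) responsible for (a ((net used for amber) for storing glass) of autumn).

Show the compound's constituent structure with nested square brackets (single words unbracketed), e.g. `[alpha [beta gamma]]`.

At the top level: head "mason" (specifically "trout mason"); modifier "autumn glass amber net".
Inside "autumn glass amber net": head "net" (specifically "glass amber net"), modifier "autumn".
Inside "glass amber net": head "net" (specifically "amber net"), modifier "glass".
Inside "amber net": head "net", modifier "amber".
Inside "trout mason": head "mason", modifier "trout".
Putting it together: [[autumn [glass [amber net]]] [trout mason]].

[[autumn [glass [amber net]]] [trout mason]]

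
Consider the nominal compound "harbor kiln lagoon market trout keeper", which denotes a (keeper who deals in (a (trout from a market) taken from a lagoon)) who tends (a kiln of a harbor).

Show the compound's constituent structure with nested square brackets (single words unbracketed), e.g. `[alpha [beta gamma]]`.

[[harbor kiln] [[lagoon [market trout]] keeper]]

At the top level: head "keeper" (specifically "lagoon market trout keeper"); modifier "harbor kiln".
Inside "harbor kiln": head "kiln", modifier "harbor".
Inside "lagoon market trout keeper": head "keeper", modifier "lagoon market trout".
Inside "lagoon market trout": head "trout" (specifically "market trout"), modifier "lagoon".
Inside "market trout": head "trout", modifier "market".
Assembled: [[harbor kiln] [[lagoon [market trout]] keeper]].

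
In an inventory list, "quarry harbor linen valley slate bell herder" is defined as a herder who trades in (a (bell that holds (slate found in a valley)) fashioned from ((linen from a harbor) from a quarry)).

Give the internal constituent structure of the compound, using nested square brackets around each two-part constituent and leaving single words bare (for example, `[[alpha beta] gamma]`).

Overall it is a kind of herder; the modifier is "quarry harbor linen valley slate bell".
"quarry harbor linen valley slate bell" → head "bell" (specifically "valley slate bell"), modifier "quarry harbor linen".
"quarry harbor linen" → head "linen" (specifically "harbor linen"), modifier "quarry".
"harbor linen" → head "linen", modifier "harbor".
"valley slate bell" → head "bell", modifier "valley slate".
"valley slate" → head "slate", modifier "valley".
So the structure is [[[quarry [harbor linen]] [[valley slate] bell]] herder].

[[[quarry [harbor linen]] [[valley slate] bell]] herder]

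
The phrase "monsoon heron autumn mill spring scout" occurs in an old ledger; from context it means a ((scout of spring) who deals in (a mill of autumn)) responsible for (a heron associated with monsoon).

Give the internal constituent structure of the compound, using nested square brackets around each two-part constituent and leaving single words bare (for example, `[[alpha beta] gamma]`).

Overall it is a kind of scout (specifically "autumn mill spring scout"); the modifier is "monsoon heron".
Inside "monsoon heron": head "heron", modifier "monsoon".
Inside "autumn mill spring scout": head "scout" (specifically "spring scout"), modifier "autumn mill".
Inside "autumn mill": head "mill", modifier "autumn".
Inside "spring scout": head "scout", modifier "spring".
So the structure is [[monsoon heron] [[autumn mill] [spring scout]]].

[[monsoon heron] [[autumn mill] [spring scout]]]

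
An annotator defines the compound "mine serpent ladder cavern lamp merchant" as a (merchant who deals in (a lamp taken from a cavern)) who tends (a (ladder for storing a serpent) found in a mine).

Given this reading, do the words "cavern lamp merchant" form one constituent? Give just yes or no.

The paraphrase groups the words so that "cavern lamp merchant" is one unit: it corresponds to a single parenthesized sub-phrase.
The full structure is [[mine [serpent ladder]] [[cavern lamp] merchant]], in which [cavern lamp merchant] is a constituent.

yes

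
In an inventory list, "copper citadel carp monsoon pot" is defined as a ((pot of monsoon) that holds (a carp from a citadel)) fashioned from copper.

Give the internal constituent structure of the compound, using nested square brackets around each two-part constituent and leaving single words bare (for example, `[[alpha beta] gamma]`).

[copper [[citadel carp] [monsoon pot]]]

Whole compound: head "pot" (specifically "citadel carp monsoon pot"), modifier "copper".
Within "citadel carp monsoon pot", the head is "pot" (specifically "monsoon pot") and the modifier is "citadel carp".
Within "citadel carp", the head is "carp" and the modifier is "citadel".
Within "monsoon pot", the head is "pot" and the modifier is "monsoon".
Assembled: [copper [[citadel carp] [monsoon pot]]].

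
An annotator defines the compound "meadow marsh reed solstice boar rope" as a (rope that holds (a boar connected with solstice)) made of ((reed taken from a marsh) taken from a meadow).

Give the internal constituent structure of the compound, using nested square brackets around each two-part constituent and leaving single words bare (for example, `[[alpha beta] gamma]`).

The outermost head in the paraphrase is "rope" (specifically "solstice boar rope"), modified by "meadow marsh reed".
Inside "meadow marsh reed": head "reed" (specifically "marsh reed"), modifier "meadow".
Inside "marsh reed": head "reed", modifier "marsh".
Inside "solstice boar rope": head "rope", modifier "solstice boar".
Inside "solstice boar": head "boar", modifier "solstice".
Assembled: [[meadow [marsh reed]] [[solstice boar] rope]].

[[meadow [marsh reed]] [[solstice boar] rope]]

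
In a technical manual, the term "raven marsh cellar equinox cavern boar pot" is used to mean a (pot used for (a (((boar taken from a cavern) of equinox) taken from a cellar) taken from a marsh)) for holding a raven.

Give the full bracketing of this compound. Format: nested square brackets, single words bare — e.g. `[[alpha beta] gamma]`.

Whole compound: head "pot" (specifically "marsh cellar equinox cavern boar pot"), modifier "raven".
Within "marsh cellar equinox cavern boar pot", the head is "pot" and the modifier is "marsh cellar equinox cavern boar".
Within "marsh cellar equinox cavern boar", the head is "boar" (specifically "cellar equinox cavern boar") and the modifier is "marsh".
Within "cellar equinox cavern boar", the head is "boar" (specifically "equinox cavern boar") and the modifier is "cellar".
Within "equinox cavern boar", the head is "boar" (specifically "cavern boar") and the modifier is "equinox".
Within "cavern boar", the head is "boar" and the modifier is "cavern".
Assembled: [raven [[marsh [cellar [equinox [cavern boar]]]] pot]].

[raven [[marsh [cellar [equinox [cavern boar]]]] pot]]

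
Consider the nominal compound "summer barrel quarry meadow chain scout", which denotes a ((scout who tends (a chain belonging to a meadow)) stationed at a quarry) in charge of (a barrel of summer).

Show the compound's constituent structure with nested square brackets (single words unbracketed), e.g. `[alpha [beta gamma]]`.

[[summer barrel] [quarry [[meadow chain] scout]]]

Overall it is a kind of scout (specifically "quarry meadow chain scout"); the modifier is "summer barrel".
"summer barrel" → head "barrel", modifier "summer".
"quarry meadow chain scout" → head "scout" (specifically "meadow chain scout"), modifier "quarry".
"meadow chain scout" → head "scout", modifier "meadow chain".
"meadow chain" → head "chain", modifier "meadow".
Assembled: [[summer barrel] [quarry [[meadow chain] scout]]].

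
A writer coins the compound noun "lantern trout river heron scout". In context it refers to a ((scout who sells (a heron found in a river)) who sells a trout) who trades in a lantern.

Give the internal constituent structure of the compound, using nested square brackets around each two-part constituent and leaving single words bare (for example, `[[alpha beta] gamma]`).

Whole compound: head "scout" (specifically "trout river heron scout"), modifier "lantern".
Inside "trout river heron scout": head "scout" (specifically "river heron scout"), modifier "trout".
Inside "river heron scout": head "scout", modifier "river heron".
Inside "river heron": head "heron", modifier "river".
Putting it together: [lantern [trout [[river heron] scout]]].

[lantern [trout [[river heron] scout]]]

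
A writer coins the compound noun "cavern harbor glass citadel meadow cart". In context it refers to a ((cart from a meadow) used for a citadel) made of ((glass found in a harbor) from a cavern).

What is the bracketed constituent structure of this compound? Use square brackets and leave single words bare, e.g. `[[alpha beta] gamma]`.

[[cavern [harbor glass]] [citadel [meadow cart]]]

Whole compound: head "cart" (specifically "citadel meadow cart"), modifier "cavern harbor glass".
"cavern harbor glass" → head "glass" (specifically "harbor glass"), modifier "cavern".
"harbor glass" → head "glass", modifier "harbor".
"citadel meadow cart" → head "cart" (specifically "meadow cart"), modifier "citadel".
"meadow cart" → head "cart", modifier "meadow".
Assembled: [[cavern [harbor glass]] [citadel [meadow cart]]].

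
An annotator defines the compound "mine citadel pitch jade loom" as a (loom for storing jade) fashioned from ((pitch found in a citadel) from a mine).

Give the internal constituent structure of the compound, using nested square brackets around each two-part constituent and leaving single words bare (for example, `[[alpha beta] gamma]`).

The outermost head in the paraphrase is "loom" (specifically "jade loom"), modified by "mine citadel pitch".
Within "mine citadel pitch", the head is "pitch" (specifically "citadel pitch") and the modifier is "mine".
Within "citadel pitch", the head is "pitch" and the modifier is "citadel".
Within "jade loom", the head is "loom" and the modifier is "jade".
Putting it together: [[mine [citadel pitch]] [jade loom]].

[[mine [citadel pitch]] [jade loom]]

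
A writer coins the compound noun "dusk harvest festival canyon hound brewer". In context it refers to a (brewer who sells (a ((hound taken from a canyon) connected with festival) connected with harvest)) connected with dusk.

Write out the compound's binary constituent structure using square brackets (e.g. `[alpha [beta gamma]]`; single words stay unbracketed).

Whole compound: head "brewer" (specifically "harvest festival canyon hound brewer"), modifier "dusk".
Within "harvest festival canyon hound brewer", the head is "brewer" and the modifier is "harvest festival canyon hound".
Within "harvest festival canyon hound", the head is "hound" (specifically "festival canyon hound") and the modifier is "harvest".
Within "festival canyon hound", the head is "hound" (specifically "canyon hound") and the modifier is "festival".
Within "canyon hound", the head is "hound" and the modifier is "canyon".
Putting it together: [dusk [[harvest [festival [canyon hound]]] brewer]].

[dusk [[harvest [festival [canyon hound]]] brewer]]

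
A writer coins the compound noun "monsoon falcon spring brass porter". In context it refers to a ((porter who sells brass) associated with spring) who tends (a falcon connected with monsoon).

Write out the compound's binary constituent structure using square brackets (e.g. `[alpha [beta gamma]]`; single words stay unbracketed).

At the top level: head "porter" (specifically "spring brass porter"); modifier "monsoon falcon".
"monsoon falcon" → head "falcon", modifier "monsoon".
"spring brass porter" → head "porter" (specifically "brass porter"), modifier "spring".
"brass porter" → head "porter", modifier "brass".
So the structure is [[monsoon falcon] [spring [brass porter]]].

[[monsoon falcon] [spring [brass porter]]]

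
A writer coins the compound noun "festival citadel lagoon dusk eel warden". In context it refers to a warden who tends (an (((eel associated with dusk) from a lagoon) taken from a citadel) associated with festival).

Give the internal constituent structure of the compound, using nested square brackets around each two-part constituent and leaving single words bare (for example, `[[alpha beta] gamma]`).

[[festival [citadel [lagoon [dusk eel]]]] warden]

The outermost head in the paraphrase is "warden", modified by "festival citadel lagoon dusk eel".
"festival citadel lagoon dusk eel" → head "eel" (specifically "citadel lagoon dusk eel"), modifier "festival".
"citadel lagoon dusk eel" → head "eel" (specifically "lagoon dusk eel"), modifier "citadel".
"lagoon dusk eel" → head "eel" (specifically "dusk eel"), modifier "lagoon".
"dusk eel" → head "eel", modifier "dusk".
So the structure is [[festival [citadel [lagoon [dusk eel]]]] warden].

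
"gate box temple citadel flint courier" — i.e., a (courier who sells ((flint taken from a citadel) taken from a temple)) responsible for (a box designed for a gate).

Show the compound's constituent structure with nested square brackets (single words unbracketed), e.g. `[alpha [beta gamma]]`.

At the top level: head "courier" (specifically "temple citadel flint courier"); modifier "gate box".
Inside "gate box": head "box", modifier "gate".
Inside "temple citadel flint courier": head "courier", modifier "temple citadel flint".
Inside "temple citadel flint": head "flint" (specifically "citadel flint"), modifier "temple".
Inside "citadel flint": head "flint", modifier "citadel".
Putting it together: [[gate box] [[temple [citadel flint]] courier]].

[[gate box] [[temple [citadel flint]] courier]]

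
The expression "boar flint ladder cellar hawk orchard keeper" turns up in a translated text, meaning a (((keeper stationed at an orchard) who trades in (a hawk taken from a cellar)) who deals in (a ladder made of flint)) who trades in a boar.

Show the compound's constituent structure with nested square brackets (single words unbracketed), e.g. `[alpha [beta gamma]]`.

[boar [[flint ladder] [[cellar hawk] [orchard keeper]]]]

At the top level: head "keeper" (specifically "flint ladder cellar hawk orchard keeper"); modifier "boar".
Inside "flint ladder cellar hawk orchard keeper": head "keeper" (specifically "cellar hawk orchard keeper"), modifier "flint ladder".
Inside "flint ladder": head "ladder", modifier "flint".
Inside "cellar hawk orchard keeper": head "keeper" (specifically "orchard keeper"), modifier "cellar hawk".
Inside "cellar hawk": head "hawk", modifier "cellar".
Inside "orchard keeper": head "keeper", modifier "orchard".
Putting it together: [boar [[flint ladder] [[cellar hawk] [orchard keeper]]]].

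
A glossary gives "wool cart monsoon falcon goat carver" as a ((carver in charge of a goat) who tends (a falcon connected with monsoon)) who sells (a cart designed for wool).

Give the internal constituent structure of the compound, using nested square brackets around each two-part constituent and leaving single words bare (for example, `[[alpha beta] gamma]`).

Overall it is a kind of carver (specifically "monsoon falcon goat carver"); the modifier is "wool cart".
Inside "wool cart": head "cart", modifier "wool".
Inside "monsoon falcon goat carver": head "carver" (specifically "goat carver"), modifier "monsoon falcon".
Inside "monsoon falcon": head "falcon", modifier "monsoon".
Inside "goat carver": head "carver", modifier "goat".
Putting it together: [[wool cart] [[monsoon falcon] [goat carver]]].

[[wool cart] [[monsoon falcon] [goat carver]]]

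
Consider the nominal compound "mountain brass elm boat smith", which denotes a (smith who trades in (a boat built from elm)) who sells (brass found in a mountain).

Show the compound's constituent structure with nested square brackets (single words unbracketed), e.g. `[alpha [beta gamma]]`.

At the top level: head "smith" (specifically "elm boat smith"); modifier "mountain brass".
"mountain brass" → head "brass", modifier "mountain".
"elm boat smith" → head "smith", modifier "elm boat".
"elm boat" → head "boat", modifier "elm".
Assembled: [[mountain brass] [[elm boat] smith]].

[[mountain brass] [[elm boat] smith]]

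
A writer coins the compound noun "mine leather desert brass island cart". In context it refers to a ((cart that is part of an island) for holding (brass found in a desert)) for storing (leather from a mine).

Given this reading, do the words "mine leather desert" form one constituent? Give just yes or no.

The top-level split is [mine leather] [desert brass island cart]; the full structure is [[mine leather] [[desert brass] [island cart]]].
"mine leather desert" straddles a constituent boundary, so it is not a single unit.

no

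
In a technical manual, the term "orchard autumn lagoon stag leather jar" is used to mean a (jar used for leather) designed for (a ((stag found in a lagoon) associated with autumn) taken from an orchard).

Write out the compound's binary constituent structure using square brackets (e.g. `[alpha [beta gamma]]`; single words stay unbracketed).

[[orchard [autumn [lagoon stag]]] [leather jar]]

The outermost head in the paraphrase is "jar" (specifically "leather jar"), modified by "orchard autumn lagoon stag".
Inside "orchard autumn lagoon stag": head "stag" (specifically "autumn lagoon stag"), modifier "orchard".
Inside "autumn lagoon stag": head "stag" (specifically "lagoon stag"), modifier "autumn".
Inside "lagoon stag": head "stag", modifier "lagoon".
Inside "leather jar": head "jar", modifier "leather".
So the structure is [[orchard [autumn [lagoon stag]]] [leather jar]].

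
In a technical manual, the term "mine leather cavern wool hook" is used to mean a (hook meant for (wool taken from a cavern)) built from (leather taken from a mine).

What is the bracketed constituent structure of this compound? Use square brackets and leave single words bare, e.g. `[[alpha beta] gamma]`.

Whole compound: head "hook" (specifically "cavern wool hook"), modifier "mine leather".
Within "mine leather", the head is "leather" and the modifier is "mine".
Within "cavern wool hook", the head is "hook" and the modifier is "cavern wool".
Within "cavern wool", the head is "wool" and the modifier is "cavern".
Putting it together: [[mine leather] [[cavern wool] hook]].

[[mine leather] [[cavern wool] hook]]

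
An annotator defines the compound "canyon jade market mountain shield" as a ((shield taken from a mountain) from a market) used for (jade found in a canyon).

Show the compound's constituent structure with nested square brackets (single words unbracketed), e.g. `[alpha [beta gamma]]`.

The outermost head in the paraphrase is "shield" (specifically "market mountain shield"), modified by "canyon jade".
"canyon jade" → head "jade", modifier "canyon".
"market mountain shield" → head "shield" (specifically "mountain shield"), modifier "market".
"mountain shield" → head "shield", modifier "mountain".
Putting it together: [[canyon jade] [market [mountain shield]]].

[[canyon jade] [market [mountain shield]]]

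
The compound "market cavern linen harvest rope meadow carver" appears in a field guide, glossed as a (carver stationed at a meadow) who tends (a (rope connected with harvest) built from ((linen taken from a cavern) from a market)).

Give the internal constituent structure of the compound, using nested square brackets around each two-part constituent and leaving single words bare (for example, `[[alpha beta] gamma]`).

[[[market [cavern linen]] [harvest rope]] [meadow carver]]

At the top level: head "carver" (specifically "meadow carver"); modifier "market cavern linen harvest rope".
"market cavern linen harvest rope" → head "rope" (specifically "harvest rope"), modifier "market cavern linen".
"market cavern linen" → head "linen" (specifically "cavern linen"), modifier "market".
"cavern linen" → head "linen", modifier "cavern".
"harvest rope" → head "rope", modifier "harvest".
"meadow carver" → head "carver", modifier "meadow".
Putting it together: [[[market [cavern linen]] [harvest rope]] [meadow carver]].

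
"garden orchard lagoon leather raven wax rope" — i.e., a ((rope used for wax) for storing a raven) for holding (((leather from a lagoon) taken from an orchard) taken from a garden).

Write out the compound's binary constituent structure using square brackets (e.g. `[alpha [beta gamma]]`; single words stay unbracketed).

[[garden [orchard [lagoon leather]]] [raven [wax rope]]]

Overall it is a kind of rope (specifically "raven wax rope"); the modifier is "garden orchard lagoon leather".
Inside "garden orchard lagoon leather": head "leather" (specifically "orchard lagoon leather"), modifier "garden".
Inside "orchard lagoon leather": head "leather" (specifically "lagoon leather"), modifier "orchard".
Inside "lagoon leather": head "leather", modifier "lagoon".
Inside "raven wax rope": head "rope" (specifically "wax rope"), modifier "raven".
Inside "wax rope": head "rope", modifier "wax".
So the structure is [[garden [orchard [lagoon leather]]] [raven [wax rope]]].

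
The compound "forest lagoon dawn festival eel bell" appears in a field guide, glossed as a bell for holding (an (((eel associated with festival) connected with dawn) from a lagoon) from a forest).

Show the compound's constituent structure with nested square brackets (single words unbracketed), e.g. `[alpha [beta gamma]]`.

The outermost head in the paraphrase is "bell", modified by "forest lagoon dawn festival eel".
Inside "forest lagoon dawn festival eel": head "eel" (specifically "lagoon dawn festival eel"), modifier "forest".
Inside "lagoon dawn festival eel": head "eel" (specifically "dawn festival eel"), modifier "lagoon".
Inside "dawn festival eel": head "eel" (specifically "festival eel"), modifier "dawn".
Inside "festival eel": head "eel", modifier "festival".
Putting it together: [[forest [lagoon [dawn [festival eel]]]] bell].

[[forest [lagoon [dawn [festival eel]]]] bell]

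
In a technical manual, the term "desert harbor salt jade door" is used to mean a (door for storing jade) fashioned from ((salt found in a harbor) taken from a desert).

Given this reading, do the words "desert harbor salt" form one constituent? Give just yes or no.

yes

The paraphrase groups the words so that "desert harbor salt" is one unit: it corresponds to a single parenthesized sub-phrase.
The full structure is [[desert [harbor salt]] [jade door]], in which [desert harbor salt] is a constituent.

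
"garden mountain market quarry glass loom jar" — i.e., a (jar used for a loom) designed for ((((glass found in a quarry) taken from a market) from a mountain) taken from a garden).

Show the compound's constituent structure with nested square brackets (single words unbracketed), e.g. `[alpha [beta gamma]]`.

The outermost head in the paraphrase is "jar" (specifically "loom jar"), modified by "garden mountain market quarry glass".
Within "garden mountain market quarry glass", the head is "glass" (specifically "mountain market quarry glass") and the modifier is "garden".
Within "mountain market quarry glass", the head is "glass" (specifically "market quarry glass") and the modifier is "mountain".
Within "market quarry glass", the head is "glass" (specifically "quarry glass") and the modifier is "market".
Within "quarry glass", the head is "glass" and the modifier is "quarry".
Within "loom jar", the head is "jar" and the modifier is "loom".
Assembled: [[garden [mountain [market [quarry glass]]]] [loom jar]].

[[garden [mountain [market [quarry glass]]]] [loom jar]]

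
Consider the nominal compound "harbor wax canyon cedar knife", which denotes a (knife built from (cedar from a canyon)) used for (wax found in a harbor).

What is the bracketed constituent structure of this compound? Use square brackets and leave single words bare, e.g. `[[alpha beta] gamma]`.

[[harbor wax] [[canyon cedar] knife]]

Whole compound: head "knife" (specifically "canyon cedar knife"), modifier "harbor wax".
"harbor wax" → head "wax", modifier "harbor".
"canyon cedar knife" → head "knife", modifier "canyon cedar".
"canyon cedar" → head "cedar", modifier "canyon".
Assembled: [[harbor wax] [[canyon cedar] knife]].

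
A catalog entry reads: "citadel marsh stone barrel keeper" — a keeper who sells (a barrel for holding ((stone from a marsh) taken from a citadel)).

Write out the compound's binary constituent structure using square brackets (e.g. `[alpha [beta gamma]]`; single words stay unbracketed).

The outermost head in the paraphrase is "keeper", modified by "citadel marsh stone barrel".
Inside "citadel marsh stone barrel": head "barrel", modifier "citadel marsh stone".
Inside "citadel marsh stone": head "stone" (specifically "marsh stone"), modifier "citadel".
Inside "marsh stone": head "stone", modifier "marsh".
Assembled: [[[citadel [marsh stone]] barrel] keeper].

[[[citadel [marsh stone]] barrel] keeper]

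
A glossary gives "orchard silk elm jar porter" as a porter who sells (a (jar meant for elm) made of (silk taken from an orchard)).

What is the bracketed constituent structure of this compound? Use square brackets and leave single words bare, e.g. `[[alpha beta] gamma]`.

[[[orchard silk] [elm jar]] porter]

Overall it is a kind of porter; the modifier is "orchard silk elm jar".
"orchard silk elm jar" → head "jar" (specifically "elm jar"), modifier "orchard silk".
"orchard silk" → head "silk", modifier "orchard".
"elm jar" → head "jar", modifier "elm".
Putting it together: [[[orchard silk] [elm jar]] porter].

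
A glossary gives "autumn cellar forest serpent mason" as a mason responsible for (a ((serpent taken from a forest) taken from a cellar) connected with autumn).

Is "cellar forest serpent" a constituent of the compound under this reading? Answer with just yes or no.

The paraphrase groups the words so that "cellar forest serpent" is one unit: it corresponds to a single parenthesized sub-phrase.
The full structure is [[autumn [cellar [forest serpent]]] mason], in which [cellar forest serpent] is a constituent.

yes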